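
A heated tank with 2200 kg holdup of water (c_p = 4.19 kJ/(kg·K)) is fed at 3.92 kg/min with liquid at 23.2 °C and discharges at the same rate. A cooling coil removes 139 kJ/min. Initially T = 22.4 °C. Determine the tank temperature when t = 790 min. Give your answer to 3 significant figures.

16.6 °C

First-law balance (no shaft work): M c_p dT/dt = ṁ c_p (T_in − T) − 139.
Rearrange: dT/dt = (T_ss − T)/τ with τ = M/ṁ = 561.22 min and T_ss = T_in − Q̇/(ṁ c_p) = 14.737 °C.
This is linear first-order; T(t) = T_ss + (T₀ − T_ss) e^(−t/τ).
T(790) = 14.737 + (7.6628)·e^(−790/561.22) = 14.737 + (7.6628)·0.24472 = 16.612 °C.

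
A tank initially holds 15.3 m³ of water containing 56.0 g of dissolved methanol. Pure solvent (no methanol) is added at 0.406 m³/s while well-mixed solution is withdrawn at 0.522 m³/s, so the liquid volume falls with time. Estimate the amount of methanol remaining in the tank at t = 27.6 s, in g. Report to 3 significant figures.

19.5 g

Total volume: dV/dt = Q_in − Q_out = -0.11600 m³/s, so V(t) = 15.3 − 0.11600 t and V(27.6) = 12.098 m³.
Solute balance: dm/dt = 0 − Q_out C = −Q_out m/V(t).
dm/m = −Q_out dt/(V₀ − 0.11600 t); integrating gives ln(m/m₀) = −(Q_out/(Q_in−Q_out)) ln(V/V₀).
m = m₀ (V₀/V)^(Q_out/(Q_in−Q_out)) = 56.0 × (15.3/12.098)^(-4.5000) = 19.469 g.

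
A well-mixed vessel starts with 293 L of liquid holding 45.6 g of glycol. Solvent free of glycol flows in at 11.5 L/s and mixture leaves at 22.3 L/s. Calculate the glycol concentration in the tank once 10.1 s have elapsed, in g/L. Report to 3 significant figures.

Let m(t) be the amount of glycol. Volume: V(t) = V₀ + (Q_in − Q_out) t = 293 − 10.800 t; V(10.1) = 183.92 L.
No glycol enters, so dm/dt = −Q_out · (m/V).
dm/m = −Q_out dt/(V₀ − 10.800 t); integrating gives ln(m/m₀) = −(Q_out/(Q_in−Q_out)) ln(V/V₀).
m = m₀ (V₀/V)^(Q_out/(Q_in−Q_out)) = 45.6 × (293/183.92)^(-2.0648) = 17.433 g.
C = m/V = 17.433/183.92 = 0.094787 g/L.

0.0948 g/L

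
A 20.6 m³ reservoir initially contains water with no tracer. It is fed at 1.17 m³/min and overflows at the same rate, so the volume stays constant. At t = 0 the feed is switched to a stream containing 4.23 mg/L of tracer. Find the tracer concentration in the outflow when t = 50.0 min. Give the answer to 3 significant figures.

3.98 mg/L

Accumulation = in − out for the solute gives V dC/dt = Q(C_in − C).
Rewrite as dC/dt + C/τ = C_in/τ, τ = V/Q = 17.607 min.
This is linear first-order; C(t) = C_in + (C₀ − C_in) e^(−t/τ).
C(50.0) = 4.23 + (0 − 4.23)·e^(−50.0/17.607) = 4.23 + (-4.2300)·0.058437 = 3.9828 mg/L.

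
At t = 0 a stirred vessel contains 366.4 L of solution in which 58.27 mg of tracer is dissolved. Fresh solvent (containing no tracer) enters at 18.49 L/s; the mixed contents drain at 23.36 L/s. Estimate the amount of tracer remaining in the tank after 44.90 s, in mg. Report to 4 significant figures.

0.7470 mg

Total volume: dV/dt = Q_in − Q_out = -4.87000 L/s, so V(t) = 366.4 − 4.87000 t and V(44.90) = 147.737 L.
Species balance (pure solvent in): dm/dt = −Q_out · m/V(t).
dm/m = −Q_out dt/(V₀ − 4.87000 t); integrating gives ln(m/m₀) = −(Q_out/(Q_in−Q_out)) ln(V/V₀).
m = m₀ (V₀/V)^(Q_out/(Q_in−Q_out)) = 58.27 × (366.4/147.737)^(-4.79671) = 0.746970 mg.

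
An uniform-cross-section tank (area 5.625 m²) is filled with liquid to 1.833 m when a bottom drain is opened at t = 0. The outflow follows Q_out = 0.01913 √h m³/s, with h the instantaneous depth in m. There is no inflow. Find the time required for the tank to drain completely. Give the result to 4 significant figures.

Volume balance on the tank: A dh/dt = −0.01913 √h.
∫ h^(−1/2) dh = −(0.01913/A) ∫ dt, giving 2√h = 2√h₀ − (0.01913/A) t.
Set h = 0: 2√h₀ = (0.01913/A) t_empty ⇒ t_empty = 2A√h₀/0.01913.
t_empty = 2·5.625·√1.833/0.01913 = 11.2500·1.35388/0.01913 = 796.194 s.

796.2 s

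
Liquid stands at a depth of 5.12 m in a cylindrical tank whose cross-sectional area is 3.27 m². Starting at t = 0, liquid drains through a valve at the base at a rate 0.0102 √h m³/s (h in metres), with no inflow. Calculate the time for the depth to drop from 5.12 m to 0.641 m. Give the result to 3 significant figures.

With no inflow, A dh/dt = −0.0102 √h.
∫ h^(−1/2) dh = −(0.0102/A) ∫ dt, giving 2√h = 2√h₀ − (0.0102/A) t.
t = 2A(√h₀ − √h)/0.0102 = 2·3.27·(√5.12 − √0.641)/0.0102
  = 6.5400 × (2.2627 − 0.80062) / 0.0102 = 937.47 s.

937 s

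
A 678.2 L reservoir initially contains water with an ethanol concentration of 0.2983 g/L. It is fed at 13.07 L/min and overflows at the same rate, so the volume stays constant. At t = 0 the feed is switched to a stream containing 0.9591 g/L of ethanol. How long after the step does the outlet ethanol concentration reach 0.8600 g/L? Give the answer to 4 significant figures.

98.45 min

Species balance: V dC/dt = Q(C_in − C) ⇒ τ = V/Q = 51.8898 min.
C(t) = C_in + (C₀ − C_in) e^(−t/τ). Set C = 0.8600 and solve for t:
e^(−t/τ) = (C − C_in)/(C₀ − C_in) = (0.8600 − 0.9591)/(0.2983 − 0.9591) = 0.149970
t = −τ ln(…) = 51.8898 × 1.89732 = 98.4517 min.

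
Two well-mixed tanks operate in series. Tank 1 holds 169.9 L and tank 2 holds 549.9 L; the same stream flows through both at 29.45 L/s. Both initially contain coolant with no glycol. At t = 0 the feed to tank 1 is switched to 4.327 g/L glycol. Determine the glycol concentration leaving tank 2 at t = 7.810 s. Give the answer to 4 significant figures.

Species balance on tank i: dCᵢ/dt = (Cᵢ₋₁ − Cᵢ)/τᵢ with τᵢ = Vᵢ/Q.
τ₁ = 169.9/29.45 = 5.76910 s; τ₂ = 549.9/29.45 = 18.6723 s.
Tank 1: C₁ = C_in(1 − e^(−t/τ₁)). Tank 2 (τ₁ ≠ τ₂): C₂ = C_in[1 − (τ₁ e^(−t/τ₁) − τ₂ e^(−t/τ₂))/(τ₁ − τ₂)].
At t = 7.810: e^(−t/τ₁) = 0.258266, e^(−t/τ₂) = 0.658187.
C₂ = 4.327·[1 − (5.76910·0.258266 − 18.6723·0.658187)/(-12.9032)] = 4.327·0.163006 = 0.705328 g/L.

0.7053 g/L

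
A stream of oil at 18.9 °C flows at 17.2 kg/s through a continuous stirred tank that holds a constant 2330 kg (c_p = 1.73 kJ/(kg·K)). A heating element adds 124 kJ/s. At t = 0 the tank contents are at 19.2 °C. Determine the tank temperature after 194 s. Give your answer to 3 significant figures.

22.1 °C

Heat balance on the well-mixed liquid: M c_p dT/dt = ṁ c_p (T_in − T) + 124.
Rearrange: dT/dt = (T_ss − T)/τ with τ = M/ṁ = 135.47 s and T_ss = T_in + Q̇/(ṁ c_p) = 23.067 °C.
This is linear first-order; T(t) = T_ss + (T₀ − T_ss) e^(−t/τ).
T(194) = 23.067 + (-3.8672)·e^(−194/135.47) = 23.067 + (-3.8672)·0.23881 = 22.144 °C.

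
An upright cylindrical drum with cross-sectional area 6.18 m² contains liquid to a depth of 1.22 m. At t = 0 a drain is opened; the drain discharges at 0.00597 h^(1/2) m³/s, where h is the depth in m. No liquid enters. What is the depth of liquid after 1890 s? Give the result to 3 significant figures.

With no inflow, A dh/dt = −0.00597 √h.
∫ h^(−1/2) dh = −(0.00597/A) ∫ dt, giving 2√h = 2√h₀ − (0.00597/A) t.
√h = √1.22 − 0.00597·1890/(2·6.18) = 1.1045 − 0.91289 = 0.19165.
h = 0.19165² = 0.036729 m.

0.0367 m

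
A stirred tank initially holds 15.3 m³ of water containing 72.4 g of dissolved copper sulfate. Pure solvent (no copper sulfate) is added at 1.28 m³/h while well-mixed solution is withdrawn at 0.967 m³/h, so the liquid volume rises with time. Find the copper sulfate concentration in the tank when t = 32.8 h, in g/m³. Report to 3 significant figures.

Total volume: dV/dt = Q_in − Q_out = 0.31300 m³/h, so V(t) = 15.3 + 0.31300 t and V(32.8) = 25.566 m³.
No copper sulfate enters, so dm/dt = −Q_out · (m/V).
dm/m = −Q_out dt/(V₀ + 0.31300 t); integrating gives ln(m/m₀) = −(Q_out/(Q_in−Q_out)) ln(V/V₀).
m = m₀ (V₀/V)^(Q_out/(Q_in−Q_out)) = 72.4 × (15.3/25.566)^(3.0895) = 14.820 g.
C = m/V = 14.820/25.566 = 0.57968 g/m³.

0.580 g/m³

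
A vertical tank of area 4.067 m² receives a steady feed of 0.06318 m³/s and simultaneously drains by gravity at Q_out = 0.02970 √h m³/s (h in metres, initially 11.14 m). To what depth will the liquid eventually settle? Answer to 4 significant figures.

A dh/dt = Q_in − 0.02970 √h. Steady state requires inflow = outflow:
Q_in = 0.02970 √h_ss ⇒ √h_ss = 0.06318/0.02970 = 2.12727.
h_ss = 2.12727² = 4.52529 m. (Since h₀ = 11.14 m > h_ss, the level will fall toward this value.)

4.525 m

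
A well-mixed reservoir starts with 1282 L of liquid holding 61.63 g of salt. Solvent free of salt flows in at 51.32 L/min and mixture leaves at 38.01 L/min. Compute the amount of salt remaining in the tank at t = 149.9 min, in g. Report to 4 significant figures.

4.224 g

Let m(t) be the amount of salt. Volume: V(t) = V₀ + (Q_in − Q_out) t = 1282 + 13.3100 t; V(149.9) = 3277.17 L.
Solute balance: dm/dt = 0 − Q_out C = −Q_out m/V(t).
dm/m = −Q_out dt/(V₀ + 13.3100 t); integrating gives ln(m/m₀) = −(Q_out/(Q_in−Q_out)) ln(V/V₀).
m = m₀ (V₀/V)^(Q_out/(Q_in−Q_out)) = 61.63 × (1282/3277.17)^(2.85575) = 4.22434 g.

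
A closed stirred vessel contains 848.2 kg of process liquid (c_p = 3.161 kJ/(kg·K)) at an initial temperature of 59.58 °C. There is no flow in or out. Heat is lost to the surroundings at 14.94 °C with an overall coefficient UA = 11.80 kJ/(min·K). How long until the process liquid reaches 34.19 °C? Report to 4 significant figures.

191.1 min

Lumped-capacitance energy balance: M c_p dT/dt = UA(T_amb − T).
τ = M c_p/UA = 227.217 min; T_ss = T_amb = 14.9400 °C.
T(t) = T_ss + (T₀ − T_ss)e^(−t/τ); set T = 34.19:
t = −τ ln[(T − T_ss)/(T₀ − T_ss)] = −227.217 · ln(0.431228) = 191.117 min.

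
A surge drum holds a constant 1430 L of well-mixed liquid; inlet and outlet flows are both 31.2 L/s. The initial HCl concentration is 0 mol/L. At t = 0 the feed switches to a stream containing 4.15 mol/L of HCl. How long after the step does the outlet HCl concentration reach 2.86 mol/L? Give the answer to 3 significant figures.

53.6 s

Accumulation = in − out for the solute gives V dC/dt = Q(C_in − C), so τ = V/Q = 45.833 s.
C(t) = C_in + (C₀ − C_in) e^(−t/τ). Set C = 2.86 and solve for t:
e^(−t/τ) = (C − C_in)/(C₀ − C_in) = (2.86 − 4.15)/(0 − 4.15) = 0.31084
t = −τ ln(…) = 45.833 × 1.1685 = 53.555 s.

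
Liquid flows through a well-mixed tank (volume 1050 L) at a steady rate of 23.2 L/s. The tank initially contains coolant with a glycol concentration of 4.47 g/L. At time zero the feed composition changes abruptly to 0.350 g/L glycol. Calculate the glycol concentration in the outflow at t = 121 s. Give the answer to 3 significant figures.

0.634 g/L

Species balance on the tank: V dC/dt = Q(C_in − C).
Time constant τ = V/Q = 1050/23.2 = 45.259 s.
Integrating: C(t) = C_in + (C₀ − C_in) e^(−t/τ).
C(121) = 0.350 + (4.47 − 0.350)·e^(−121/45.259) = 0.350 + (4.1200)·0.069009 = 0.63432 g/L.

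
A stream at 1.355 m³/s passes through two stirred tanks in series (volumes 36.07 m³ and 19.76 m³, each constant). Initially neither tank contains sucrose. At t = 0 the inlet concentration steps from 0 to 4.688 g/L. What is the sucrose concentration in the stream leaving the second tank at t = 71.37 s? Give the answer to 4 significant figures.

Species balance on tank i: dCᵢ/dt = (Cᵢ₋₁ − Cᵢ)/τᵢ with τᵢ = Vᵢ/Q.
τ₁ = 36.07/1.355 = 26.6199 s; τ₂ = 19.76/1.355 = 14.5830 s.
Tank 1: C₁ = C_in(1 − e^(−t/τ₁)). Tank 2 (τ₁ ≠ τ₂): C₂ = C_in[1 − (τ₁ e^(−t/τ₁) − τ₂ e^(−t/τ₂))/(τ₁ − τ₂)].
At t = 71.37: e^(−t/τ₁) = 0.0684895, e^(−t/τ₂) = 0.00749105.
C₂ = 4.688·[1 − (26.6199·0.0684895 − 14.5830·0.00749105)/(12.0369)] = 4.688·0.857609 = 4.02047 g/L.

4.020 g/L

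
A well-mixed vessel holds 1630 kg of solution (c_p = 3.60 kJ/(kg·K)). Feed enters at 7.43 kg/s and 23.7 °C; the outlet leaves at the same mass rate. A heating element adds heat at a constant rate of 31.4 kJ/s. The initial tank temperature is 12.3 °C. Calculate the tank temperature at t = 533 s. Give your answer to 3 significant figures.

Unsteady energy balance on the tank contents: M c_p dT/dt = ṁ c_p (T_in − T) + 31.4.
Rearrange: dT/dt = (T_ss − T)/τ with τ = M/ṁ = 219.38 s and T_ss = T_in + Q̇/(ṁ c_p) = 24.874 °C.
This is linear first-order; T(t) = T_ss + (T₀ − T_ss) e^(−t/τ).
T(533) = 24.874 + (-12.574)·e^(−533/219.38) = 24.874 + (-12.574)·0.088075 = 23.766 °C.

23.8 °C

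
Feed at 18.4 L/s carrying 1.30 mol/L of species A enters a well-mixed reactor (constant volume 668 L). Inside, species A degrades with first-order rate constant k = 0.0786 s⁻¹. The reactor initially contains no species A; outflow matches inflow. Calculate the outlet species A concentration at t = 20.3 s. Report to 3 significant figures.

0.298 mol/L

Species balance: V dC/dt = Q C_in − Q C − k V C.
This is linear with rate a = Q/V + k = 0.10614 s⁻¹.
C_ss = Q C_in/(Q + kV) = 0.33735 mol/L; C(t) = C_ss + (C₀ − C_ss) e^(−a t).
C(20.3) = 0.33735 + (-0.33735)·e^(−0.10614·20.3) = 0.33735 + (-0.33735)·0.11593 = 0.29824 mol/L.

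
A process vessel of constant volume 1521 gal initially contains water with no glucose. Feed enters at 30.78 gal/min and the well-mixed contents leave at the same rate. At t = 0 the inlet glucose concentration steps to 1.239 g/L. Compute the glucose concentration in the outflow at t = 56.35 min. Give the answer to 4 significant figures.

0.8429 g/L

Unsteady species balance (constant V, well mixed): V dC/dt = Q(C_in − C).
So dC/dt = (C_in − C)/τ with τ = V/Q = 1521/30.78 = 49.4152 min.
Integrating: C(t) = C_in + (C₀ − C_in) e^(−t/τ).
C(56.35) = 1.239 + (0 − 1.239)·e^(−56.35/49.4152) = 1.239 + (-1.23900)·0.319711 = 0.842878 g/L.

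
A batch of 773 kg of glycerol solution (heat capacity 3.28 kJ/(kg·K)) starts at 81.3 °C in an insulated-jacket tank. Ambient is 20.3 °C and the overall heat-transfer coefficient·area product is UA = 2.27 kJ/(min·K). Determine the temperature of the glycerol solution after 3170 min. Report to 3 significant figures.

23.9 °C

Energy balance: M c_p dT/dt = −UA(T − T_amb).
dT/dt = (T_ss − T)/τ with T_ss = T_amb = 20.300 °C, τ = M c_p/UA = 773·3.28/2.27 = 1116.9 min.
Integrating: T(t) = T_ss + (T₀ − T_ss) e^(−t/τ).
T(3170) = 20.300 + (61.000)·0.058535 = 23.871 °C.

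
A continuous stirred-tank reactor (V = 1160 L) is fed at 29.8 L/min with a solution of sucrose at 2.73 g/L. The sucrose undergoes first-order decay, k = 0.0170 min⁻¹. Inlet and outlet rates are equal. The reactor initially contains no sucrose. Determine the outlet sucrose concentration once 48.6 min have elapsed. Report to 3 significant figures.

1.44 g/L

V dC/dt = Q(C_in − C) − k V C.
dC/dt = (Q/V) C_in − (Q/V + k) C; effective rate a = Q/V + k = 0.025690 + 0.0170 = 0.042690 min⁻¹.
C_ss = Q C_in/(Q + kV) = 1.6429 g/L; C(t) = C_ss + (C₀ − C_ss) e^(−a t).
C(48.6) = 1.6429 + (-1.6429)·e^(−0.042690·48.6) = 1.6429 + (-1.6429)·0.12559 = 1.4365 g/L.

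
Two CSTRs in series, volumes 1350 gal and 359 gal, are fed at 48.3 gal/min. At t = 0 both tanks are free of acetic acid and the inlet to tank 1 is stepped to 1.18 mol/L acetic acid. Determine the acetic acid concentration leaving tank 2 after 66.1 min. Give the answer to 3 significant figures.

Each tank obeys Vᵢ dCᵢ/dt = Q(Cᵢ₋₁ − Cᵢ), so τᵢ = Vᵢ/Q.
τ₁ = 1350/48.3 = 27.950 min; τ₂ = 359/48.3 = 7.4327 min.
Tank 1: C₁ = C_in(1 − e^(−t/τ₁)). Tank 2 (τ₁ ≠ τ₂): C₂ = C_in[1 − (τ₁ e^(−t/τ₁) − τ₂ e^(−t/τ₂))/(τ₁ − τ₂)].
At t = 66.1: e^(−t/τ₁) = 0.093958, e^(−t/τ₂) = 0.00013733.
C₂ = 1.18·[1 − (27.950·0.093958 − 7.4327·0.00013733)/(20.518)] = 1.18·0.87205 = 1.0290 mol/L.

1.03 mol/L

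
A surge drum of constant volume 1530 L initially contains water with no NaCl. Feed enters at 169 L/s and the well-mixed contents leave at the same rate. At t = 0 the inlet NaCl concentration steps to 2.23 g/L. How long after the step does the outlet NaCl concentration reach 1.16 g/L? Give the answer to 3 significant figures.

6.65 s

Accumulation = in − out for the solute gives V dC/dt = Q(C_in − C), so τ = V/Q = 9.0533 s.
C(t) = C_in + (C₀ − C_in) e^(−t/τ). Set C = 1.16 and solve for t:
e^(−t/τ) = (C − C_in)/(C₀ − C_in) = (1.16 − 2.23)/(0 − 2.23) = 0.47982
t = −τ ln(…) = 9.0533 × 0.73434 = 6.6482 s.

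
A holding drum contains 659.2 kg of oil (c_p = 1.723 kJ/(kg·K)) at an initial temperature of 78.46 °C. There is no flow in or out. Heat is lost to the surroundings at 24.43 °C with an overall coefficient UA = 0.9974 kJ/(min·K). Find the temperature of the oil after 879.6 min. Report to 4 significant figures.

Lumped-capacitance energy balance: M c_p dT/dt = UA(T_amb − T).
dT/dt = (T_ss − T)/τ with T_ss = T_amb = 24.4300 °C, τ = M c_p/UA = 659.2·1.723/0.9974 = 1138.76 min.
This is linear first-order; T(t) = T_ss + (T₀ − T_ss) e^(−t/τ).
T(879.6) = 24.4300 + (54.0300)·0.461895 = 49.3862 °C.

49.39 °C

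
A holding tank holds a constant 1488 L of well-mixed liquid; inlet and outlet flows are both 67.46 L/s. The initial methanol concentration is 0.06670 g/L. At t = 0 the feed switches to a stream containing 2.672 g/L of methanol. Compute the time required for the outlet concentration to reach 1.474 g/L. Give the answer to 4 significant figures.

17.14 s

Unsteady species balance (constant V, well mixed): V dC/dt = Q(C_in − C), so τ = V/Q = 22.0575 s.
C(t) = C_in + (C₀ − C_in) e^(−t/τ). Set C = 1.474 and solve for t:
e^(−t/τ) = (C − C_in)/(C₀ − C_in) = (1.474 − 2.672)/(0.06670 − 2.672) = 0.459832
t = −τ ln(…) = 22.0575 × 0.776894 = 17.1364 s.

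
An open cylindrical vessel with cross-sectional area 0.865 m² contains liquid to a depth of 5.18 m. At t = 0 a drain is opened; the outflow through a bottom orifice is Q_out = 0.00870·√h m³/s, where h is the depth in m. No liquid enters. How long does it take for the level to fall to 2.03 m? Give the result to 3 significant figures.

169 s

A dh/dt = −Q_out = −0.00870 √h.
This is separable: 2 d(√h)/dt = −0.00870/A, so √h = √h₀ − (0.00870/(2A)) t.
t = 2A(√h₀ − √h)/0.00870 = 2·0.865·(√5.18 − √2.03)/0.00870
  = 1.7300 × (2.2760 − 1.4248) / 0.00870 = 169.26 s.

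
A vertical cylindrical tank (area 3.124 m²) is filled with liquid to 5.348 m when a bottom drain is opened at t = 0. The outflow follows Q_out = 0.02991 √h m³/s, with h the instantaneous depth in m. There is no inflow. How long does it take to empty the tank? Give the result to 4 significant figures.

483.1 s

A dh/dt = −Q_out = −0.02991 √h.
This is separable: 2 d(√h)/dt = −0.02991/A, so √h = √h₀ − (0.02991/(2A)) t.
Tank is empty when √h = 0: t_empty = 2A√h₀/0.02991.
t_empty = 2·3.124·√5.348/0.02991 = 6.24800·2.31257/0.02991 = 483.081 s.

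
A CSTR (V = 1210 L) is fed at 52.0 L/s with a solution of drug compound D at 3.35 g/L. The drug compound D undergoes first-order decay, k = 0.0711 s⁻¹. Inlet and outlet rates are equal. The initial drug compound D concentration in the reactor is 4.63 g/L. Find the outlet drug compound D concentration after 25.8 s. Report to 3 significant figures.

V dC/dt = Q(C_in − C) − k V C.
This is linear with rate a = Q/V + k = 0.11408 s⁻¹.
C_ss = Q C_in/(Q + kV) = 1.2620 g/L; C(t) = C_ss + (C₀ − C_ss) e^(−a t).
C(25.8) = 1.2620 + (3.3680)·e^(−0.11408·25.8) = 1.2620 + (3.3680)·0.052700 = 1.4395 g/L.

1.44 g/L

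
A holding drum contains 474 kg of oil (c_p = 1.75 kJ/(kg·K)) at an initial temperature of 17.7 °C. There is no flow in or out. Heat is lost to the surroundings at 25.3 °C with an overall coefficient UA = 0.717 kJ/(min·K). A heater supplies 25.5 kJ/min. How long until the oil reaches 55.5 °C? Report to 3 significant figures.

2410 min

M c_p dT/dt = −UA(T − T_amb) + Q̇.
τ = M c_p/UA = 1156.9 min; T_ss = T_amb + Q̇/UA = 25.3 + 25.5/0.717 = 60.865 °C.
T(t) = T_ss + (T₀ − T_ss)e^(−t/τ); set T = 55.5:
t = −τ ln[(T − T_ss)/(T₀ − T_ss)] = −1156.9 · ln(0.12429) = 2412.3 min.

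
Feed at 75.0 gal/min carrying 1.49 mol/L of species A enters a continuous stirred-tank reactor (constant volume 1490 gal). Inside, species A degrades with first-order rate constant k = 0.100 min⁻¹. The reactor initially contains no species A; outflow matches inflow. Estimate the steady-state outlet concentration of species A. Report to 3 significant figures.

Species balance: V dC/dt = Q C_in − Q C − k V C.
Steady state (dC/dt = 0): C_ss = Q C_in/(Q + kV) = C_in/(1 + kV/Q).
C_ss = 75.0·1.49/(75.0 + 0.100·1490) = 111.75/224.00 = 0.49888 mol/L.

0.499 mol/L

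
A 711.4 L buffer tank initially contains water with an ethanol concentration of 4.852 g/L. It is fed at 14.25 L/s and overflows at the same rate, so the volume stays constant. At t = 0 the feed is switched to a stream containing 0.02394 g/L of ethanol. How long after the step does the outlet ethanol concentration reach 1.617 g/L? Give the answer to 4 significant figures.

55.35 s

Accumulation = in − out for the solute gives V dC/dt = Q(C_in − C), so τ = V/Q = 49.9228 s.
C(t) = C_in + (C₀ − C_in) e^(−t/τ). Set C = 1.617 and solve for t:
e^(−t/τ) = (C − C_in)/(C₀ − C_in) = (1.617 − 0.02394)/(4.852 − 0.02394) = 0.329959
t = −τ ln(…) = 49.9228 × 1.10879 = 55.3538 s.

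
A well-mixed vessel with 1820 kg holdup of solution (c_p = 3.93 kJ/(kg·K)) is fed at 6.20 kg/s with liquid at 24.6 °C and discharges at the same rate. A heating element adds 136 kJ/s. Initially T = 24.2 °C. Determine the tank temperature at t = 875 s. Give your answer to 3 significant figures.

Energy balance: M c_p dT/dt = ṁ c_p (T_in − T) + 136.
τ = M/ṁ = 293.55 s; T_ss = T_in + Q̇/(ṁ c_p) = 24.6 + 136/(6.20·3.93) = 30.182 °C.
This is linear first-order; T(t) = T_ss + (T₀ − T_ss) e^(−t/τ).
T(875) = 30.182 + (-5.9815)·e^(−875/293.55) = 30.182 + (-5.9815)·0.050754 = 29.878 °C.

29.9 °C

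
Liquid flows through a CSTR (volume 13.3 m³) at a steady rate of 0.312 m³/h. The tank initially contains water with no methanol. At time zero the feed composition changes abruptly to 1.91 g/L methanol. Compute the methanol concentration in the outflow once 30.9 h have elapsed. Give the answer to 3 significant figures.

0.985 g/L

Species balance on the tank: V dC/dt = Q(C_in − C).
Rewrite as dC/dt + C/τ = C_in/τ, τ = V/Q = 42.628 h.
Integrating: C(t) = C_in + (C₀ − C_in) e^(−t/τ).
C(30.9) = 1.91 + (0 − 1.91)·e^(−30.9/42.628) = 1.91 + (-1.9100)·0.48439 = 0.98482 g/L.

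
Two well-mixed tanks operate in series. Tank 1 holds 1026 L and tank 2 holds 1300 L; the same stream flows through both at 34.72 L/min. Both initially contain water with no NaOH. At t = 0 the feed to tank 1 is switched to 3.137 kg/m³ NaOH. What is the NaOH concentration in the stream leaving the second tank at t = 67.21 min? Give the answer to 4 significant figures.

1.873 kg/m³

Each tank obeys Vᵢ dCᵢ/dt = Q(Cᵢ₋₁ − Cᵢ), so τᵢ = Vᵢ/Q.
τ₁ = 1026/34.72 = 29.5507 min; τ₂ = 1300/34.72 = 37.4424 min.
Tank 1: C₁ = C_in(1 − e^(−t/τ₁)). Tank 2 (τ₁ ≠ τ₂): C₂ = C_in[1 − (τ₁ e^(−t/τ₁) − τ₂ e^(−t/τ₂))/(τ₁ − τ₂)].
At t = 67.21: e^(−t/τ₁) = 0.102859, e^(−t/τ₂) = 0.166123.
C₂ = 3.137·[1 − (29.5507·0.102859 − 37.4424·0.166123)/(-7.89171)] = 3.137·0.596981 = 1.87273 kg/m³.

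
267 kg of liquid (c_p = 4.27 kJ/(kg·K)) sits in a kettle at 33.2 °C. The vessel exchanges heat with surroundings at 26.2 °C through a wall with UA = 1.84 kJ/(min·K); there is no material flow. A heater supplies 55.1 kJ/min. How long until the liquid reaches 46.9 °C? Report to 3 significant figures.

563 min

Energy balance: M c_p dT/dt = −UA(T − T_amb) + Q̇.
τ = M c_p/UA = 619.61 min; T_ss = T_amb + Q̇/UA = 26.2 + 55.1/1.84 = 56.146 °C.
T(t) = T_ss + (T₀ − T_ss)e^(−t/τ); set T = 46.9:
t = −τ ln[(T − T_ss)/(T₀ − T_ss)] = −619.61 · ln(0.40294) = 563.21 min.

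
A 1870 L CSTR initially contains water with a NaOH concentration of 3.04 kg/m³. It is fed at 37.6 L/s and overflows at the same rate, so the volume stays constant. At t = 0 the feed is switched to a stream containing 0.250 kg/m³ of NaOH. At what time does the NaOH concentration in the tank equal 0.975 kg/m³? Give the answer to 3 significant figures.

Unsteady species balance (constant V, well mixed): V dC/dt = Q(C_in − C), so τ = V/Q = 49.734 s.
C(t) = C_in + (C₀ − C_in) e^(−t/τ). Set C = 0.975 and solve for t:
e^(−t/τ) = (C − C_in)/(C₀ − C_in) = (0.975 − 0.250)/(3.04 − 0.250) = 0.25986
t = −τ ln(…) = 49.734 × 1.3476 = 67.023 s.

67.0 s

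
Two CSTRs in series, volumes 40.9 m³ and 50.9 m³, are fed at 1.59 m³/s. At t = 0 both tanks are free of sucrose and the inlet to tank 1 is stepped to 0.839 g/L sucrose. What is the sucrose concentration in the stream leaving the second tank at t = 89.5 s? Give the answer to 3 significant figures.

Each tank obeys Vᵢ dCᵢ/dt = Q(Cᵢ₋₁ − Cᵢ), so τᵢ = Vᵢ/Q.
τ₁ = 40.9/1.59 = 25.723 s; τ₂ = 50.9/1.59 = 32.013 s.
Tank 1: C₁ = C_in(1 − e^(−t/τ₁)). Tank 2 (τ₁ ≠ τ₂): C₂ = C_in[1 − (τ₁ e^(−t/τ₁) − τ₂ e^(−t/τ₂))/(τ₁ − τ₂)].
At t = 89.5: e^(−t/τ₁) = 0.030828, e^(−t/τ₂) = 0.061067.
C₂ = 0.839·[1 − (25.723·0.030828 − 32.013·0.061067)/(-6.2893)] = 0.839·0.81525 = 0.68400 g/L.

0.684 g/L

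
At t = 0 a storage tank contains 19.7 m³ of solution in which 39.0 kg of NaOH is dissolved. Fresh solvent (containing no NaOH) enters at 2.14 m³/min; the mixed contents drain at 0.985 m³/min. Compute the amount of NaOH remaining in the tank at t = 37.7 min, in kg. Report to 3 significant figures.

14.4 kg

Total volume: dV/dt = Q_in − Q_out = 1.1550 m³/min, so V(t) = 19.7 + 1.1550 t and V(37.7) = 63.244 m³.
Solute balance: dm/dt = 0 − Q_out C = −Q_out m/V(t).
Separate: dm/m = −Q_out dt/V(t) ⇒ ln(m/m₀) = −(Q_out/(Q_in−Q_out)) ln(V/V₀).
m = m₀ (V₀/V)^(Q_out/(Q_in−Q_out)) = 39.0 × (19.7/63.244)^(0.85281) = 14.424 kg.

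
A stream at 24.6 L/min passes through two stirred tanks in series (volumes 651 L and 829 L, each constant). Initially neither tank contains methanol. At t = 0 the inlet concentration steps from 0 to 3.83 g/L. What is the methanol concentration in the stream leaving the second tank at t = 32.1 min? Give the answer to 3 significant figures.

Time constants: τᵢ = Vᵢ/Q for each well-mixed tank.
τ₁ = 651/24.6 = 26.463 min; τ₂ = 829/24.6 = 33.699 min.
Solving the cascade with C₁(0)=C₂(0)=0 gives C₂(t) = C_in[1 − (τ₁ e^(−t/τ₁) − τ₂ e^(−t/τ₂))/(τ₁ − τ₂)].
At t = 32.1: e^(−t/τ₁) = 0.29731, e^(−t/τ₂) = 0.38576.
C₂ = 3.83·[1 − (26.463·0.29731 − 33.699·0.38576)/(-7.2358)] = 3.83·0.29074 = 1.1136 g/L.

1.11 g/L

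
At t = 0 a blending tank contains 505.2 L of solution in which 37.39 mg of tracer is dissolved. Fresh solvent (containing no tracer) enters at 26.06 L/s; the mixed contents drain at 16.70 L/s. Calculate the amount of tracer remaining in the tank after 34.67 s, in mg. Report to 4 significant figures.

Total volume: dV/dt = Q_in − Q_out = 9.36000 L/s, so V(t) = 505.2 + 9.36000 t and V(34.67) = 829.711 L.
Solute balance: dm/dt = 0 − Q_out C = −Q_out m/V(t).
dm/m = −Q_out dt/(V₀ + 9.36000 t); integrating gives ln(m/m₀) = −(Q_out/(Q_in−Q_out)) ln(V/V₀).
m = m₀ (V₀/V)^(Q_out/(Q_in−Q_out)) = 37.39 × (505.2/829.711)^(1.78419) = 15.4286 mg.

15.43 mg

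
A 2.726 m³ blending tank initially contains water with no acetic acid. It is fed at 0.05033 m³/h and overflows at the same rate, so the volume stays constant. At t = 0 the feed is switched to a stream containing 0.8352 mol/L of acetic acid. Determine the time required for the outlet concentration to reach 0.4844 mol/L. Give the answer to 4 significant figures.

46.98 h

Species balance: V dC/dt = Q(C_in − C) ⇒ τ = V/Q = 54.1625 h.
C(t) = C_in + (C₀ − C_in) e^(−t/τ). Set C = 0.4844 and solve for t:
e^(−t/τ) = (C − C_in)/(C₀ − C_in) = (0.4844 − 0.8352)/(0 − 0.8352) = 0.420019
t = −τ ln(…) = 54.1625 × 0.867455 = 46.9836 h.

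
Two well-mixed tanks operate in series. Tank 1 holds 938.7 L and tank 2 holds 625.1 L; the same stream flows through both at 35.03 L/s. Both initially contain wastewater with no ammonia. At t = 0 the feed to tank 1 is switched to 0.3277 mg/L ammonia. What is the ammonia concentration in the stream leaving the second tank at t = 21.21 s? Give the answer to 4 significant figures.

0.08219 mg/L

Time constants: τᵢ = Vᵢ/Q for each well-mixed tank.
τ₁ = 938.7/35.03 = 26.7970 s; τ₂ = 625.1/35.03 = 17.8447 s.
Solving the cascade with C₁(0)=C₂(0)=0 gives C₂(t) = C_in[1 − (τ₁ e^(−t/τ₁) − τ₂ e^(−t/τ₂))/(τ₁ − τ₂)].
At t = 21.21: e^(−t/τ₁) = 0.453162, e^(−t/τ₂) = 0.304651.
C₂ = 0.3277·[1 − (26.7970·0.453162 − 17.8447·0.304651)/(8.95233)] = 0.3277·0.250811 = 0.0821907 mg/L.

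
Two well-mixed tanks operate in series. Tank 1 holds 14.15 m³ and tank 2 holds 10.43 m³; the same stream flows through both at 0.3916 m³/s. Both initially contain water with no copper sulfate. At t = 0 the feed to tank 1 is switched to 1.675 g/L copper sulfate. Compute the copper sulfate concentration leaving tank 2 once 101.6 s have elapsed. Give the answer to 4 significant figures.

Time constants: τᵢ = Vᵢ/Q for each well-mixed tank.
τ₁ = 14.15/0.3916 = 36.1338 s; τ₂ = 10.43/0.3916 = 26.6343 s.
Tank 1: C₁ = C_in(1 − e^(−t/τ₁)). Tank 2 (τ₁ ≠ τ₂): C₂ = C_in[1 − (τ₁ e^(−t/τ₁) − τ₂ e^(−t/τ₂))/(τ₁ − τ₂)].
At t = 101.6: e^(−t/τ₁) = 0.0600985, e^(−t/τ₂) = 0.0220459.
C₂ = 1.675·[1 − (36.1338·0.0600985 − 26.6343·0.0220459)/(9.49949)] = 1.675·0.833211 = 1.39563 g/L.

1.396 g/L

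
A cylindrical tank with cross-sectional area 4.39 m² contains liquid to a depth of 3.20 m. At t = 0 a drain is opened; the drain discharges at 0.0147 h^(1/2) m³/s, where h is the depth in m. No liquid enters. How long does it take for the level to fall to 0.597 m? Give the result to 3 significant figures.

A dh/dt = −Q_out = −0.0147 √h.
Separate and integrate: 2(√h − √h₀) = −(0.0147/A) t.
t = 2A(√h₀ − √h)/0.0147 = 2·4.39·(√3.20 − √0.597)/0.0147
  = 8.7800 × (1.7889 − 0.77266) / 0.0147 = 606.95 s.

607 s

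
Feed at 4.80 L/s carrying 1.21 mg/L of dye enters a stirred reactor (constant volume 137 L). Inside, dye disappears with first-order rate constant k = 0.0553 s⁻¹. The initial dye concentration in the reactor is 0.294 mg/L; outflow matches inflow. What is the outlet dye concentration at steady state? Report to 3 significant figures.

0.469 mg/L

Accumulation = in − out − consumed: V dC/dt = Q C_in − Q C − k V C.
Steady state (dC/dt = 0): C_ss = Q C_in/(Q + kV) = C_in/(1 + kV/Q).
C_ss = 4.80·1.21/(4.80 + 0.0553·137) = 5.8080/12.376 = 0.46929 mg/L.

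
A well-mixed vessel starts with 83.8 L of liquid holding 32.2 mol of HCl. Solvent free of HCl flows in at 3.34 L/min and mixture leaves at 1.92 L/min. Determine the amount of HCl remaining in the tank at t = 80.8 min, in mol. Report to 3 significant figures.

10.0 mol

Total volume: dV/dt = Q_in − Q_out = 1.4200 L/min, so V(t) = 83.8 + 1.4200 t and V(80.8) = 198.54 L.
Species balance (pure solvent in): dm/dt = −Q_out · m/V(t).
dm/m = −Q_out dt/(V₀ + 1.4200 t); integrating gives ln(m/m₀) = −(Q_out/(Q_in−Q_out)) ln(V/V₀).
m = m₀ (V₀/V)^(Q_out/(Q_in−Q_out)) = 32.2 × (83.8/198.54)^(1.3521) = 10.031 mol.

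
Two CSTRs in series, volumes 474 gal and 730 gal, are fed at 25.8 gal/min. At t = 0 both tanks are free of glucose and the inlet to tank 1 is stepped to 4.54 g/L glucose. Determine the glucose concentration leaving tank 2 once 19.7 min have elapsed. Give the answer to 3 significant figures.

0.964 g/L

Time constants: τᵢ = Vᵢ/Q for each well-mixed tank.
τ₁ = 474/25.8 = 18.372 min; τ₂ = 730/25.8 = 28.295 min.
Solving the cascade with C₁(0)=C₂(0)=0 gives C₂(t) = C_in[1 − (τ₁ e^(−t/τ₁) − τ₂ e^(−t/τ₂))/(τ₁ − τ₂)].
At t = 19.7: e^(−t/τ₁) = 0.34223, e^(−t/τ₂) = 0.49845.
C₂ = 4.54·[1 − (18.372·0.34223 − 28.295·0.49845)/(-9.9225)] = 4.54·0.21229 = 0.96378 g/L.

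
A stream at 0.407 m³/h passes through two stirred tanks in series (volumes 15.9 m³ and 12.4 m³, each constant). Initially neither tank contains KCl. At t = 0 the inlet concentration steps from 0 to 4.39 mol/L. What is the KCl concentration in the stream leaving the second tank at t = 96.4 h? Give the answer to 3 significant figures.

3.36 mol/L

Time constants: τᵢ = Vᵢ/Q for each well-mixed tank.
τ₁ = 15.9/0.407 = 39.066 h; τ₂ = 12.4/0.407 = 30.467 h.
Tank 1: C₁ = C_in(1 − e^(−t/τ₁)). Tank 2 (τ₁ ≠ τ₂): C₂ = C_in[1 − (τ₁ e^(−t/τ₁) − τ₂ e^(−t/τ₂))/(τ₁ − τ₂)].
At t = 96.4: e^(−t/τ₁) = 0.084788, e^(−t/τ₂) = 0.042252.
C₂ = 4.39·[1 − (39.066·0.084788 − 30.467·0.042252)/(8.5995)] = 4.39·0.76451 = 3.3562 mol/L.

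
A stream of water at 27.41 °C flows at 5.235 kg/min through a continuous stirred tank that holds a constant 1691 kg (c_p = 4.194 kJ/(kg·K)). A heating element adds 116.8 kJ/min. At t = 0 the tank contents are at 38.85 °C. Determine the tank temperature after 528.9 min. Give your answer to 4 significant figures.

M c_p dT/dt = ṁ c_p (T_in − T) + Q̇.
Rearrange: dT/dt = (T_ss − T)/τ with τ = M/ṁ = 323.018 min and T_ss = T_in + Q̇/(ṁ c_p) = 32.7298 °C.
Integrating: T(t) = T_ss + (T₀ − T_ss) e^(−t/τ).
T(528.9) = 32.7298 + (6.12017)·e^(−528.9/323.018) = 32.7298 + (6.12017)·0.194491 = 33.9201 °C.

33.92 °C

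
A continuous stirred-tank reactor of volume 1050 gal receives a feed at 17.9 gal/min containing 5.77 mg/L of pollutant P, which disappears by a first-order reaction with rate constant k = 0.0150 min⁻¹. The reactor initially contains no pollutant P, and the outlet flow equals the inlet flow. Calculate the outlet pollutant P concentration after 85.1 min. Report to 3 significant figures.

2.87 mg/L

V dC/dt = Q(C_in − C) − k V C.
This is linear with rate a = Q/V + k = 0.032048 min⁻¹.
C_ss = Q C_in/(Q + kV) = 3.0693 mg/L; C(t) = C_ss + (C₀ − C_ss) e^(−a t).
C(85.1) = 3.0693 + (-3.0693)·e^(−0.032048·85.1) = 3.0693 + (-3.0693)·0.065399 = 2.8686 mg/L.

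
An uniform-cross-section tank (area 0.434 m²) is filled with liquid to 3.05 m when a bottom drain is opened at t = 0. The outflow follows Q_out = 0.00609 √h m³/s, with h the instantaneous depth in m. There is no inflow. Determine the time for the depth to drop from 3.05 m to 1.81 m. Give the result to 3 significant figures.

57.2 s

Unsteady balance on liquid volume: A dh/dt = −0.00609 √h.
∫ h^(−1/2) dh = −(0.00609/A) ∫ dt, giving 2√h = 2√h₀ − (0.00609/A) t.
t = 2A(√h₀ − √h)/0.00609 = 2·0.434·(√3.05 − √1.81)/0.00609
  = 0.86800 × (1.7464 − 1.3454) / 0.00609 = 57.163 s.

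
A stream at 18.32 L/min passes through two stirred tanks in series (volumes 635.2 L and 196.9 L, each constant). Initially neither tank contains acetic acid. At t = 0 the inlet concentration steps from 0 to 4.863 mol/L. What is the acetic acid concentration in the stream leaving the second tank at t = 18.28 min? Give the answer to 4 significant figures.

1.102 mol/L

Species balance on tank i: dCᵢ/dt = (Cᵢ₋₁ − Cᵢ)/τᵢ with τᵢ = Vᵢ/Q.
τ₁ = 635.2/18.32 = 34.6725 min; τ₂ = 196.9/18.32 = 10.7478 min.
Solving the cascade with C₁(0)=C₂(0)=0 gives C₂(t) = C_in[1 − (τ₁ e^(−t/τ₁) − τ₂ e^(−t/τ₂))/(τ₁ − τ₂)].
At t = 18.28: e^(−t/τ₁) = 0.590244, e^(−t/τ₂) = 0.182536.
C₂ = 4.863·[1 − (34.6725·0.590244 − 10.7478·0.182536)/(23.9247)] = 4.863·0.226599 = 1.10195 mol/L.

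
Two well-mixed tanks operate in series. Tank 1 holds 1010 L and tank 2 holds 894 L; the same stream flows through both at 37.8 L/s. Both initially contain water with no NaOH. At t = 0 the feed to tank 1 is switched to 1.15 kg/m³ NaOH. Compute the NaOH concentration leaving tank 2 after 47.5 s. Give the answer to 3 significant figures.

Species balance on tank i: dCᵢ/dt = (Cᵢ₋₁ − Cᵢ)/τᵢ with τᵢ = Vᵢ/Q.
τ₁ = 1010/37.8 = 26.720 s; τ₂ = 894/37.8 = 23.651 s.
Solving the cascade with C₁(0)=C₂(0)=0 gives C₂(t) = C_in[1 − (τ₁ e^(−t/τ₁) − τ₂ e^(−t/τ₂))/(τ₁ − τ₂)].
At t = 47.5: e^(−t/τ₁) = 0.16902, e^(−t/τ₂) = 0.13420.
C₂ = 1.15·[1 − (26.720·0.16902 − 23.651·0.13420)/(3.0688)] = 1.15·0.56264 = 0.64703 kg/m³.

0.647 kg/m³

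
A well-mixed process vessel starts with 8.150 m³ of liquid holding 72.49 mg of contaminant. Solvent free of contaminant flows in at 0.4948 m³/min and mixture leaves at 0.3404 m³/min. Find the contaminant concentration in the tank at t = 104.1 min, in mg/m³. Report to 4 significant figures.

Let m(t) be the amount of contaminant. Volume: V(t) = V₀ + (Q_in − Q_out) t = 8.150 + 0.154400 t; V(104.1) = 24.2230 m³.
No contaminant enters, so dm/dt = −Q_out · (m/V).
Separate: dm/m = −Q_out dt/V(t) ⇒ ln(m/m₀) = −(Q_out/(Q_in−Q_out)) ln(V/V₀).
m = m₀ (V₀/V)^(Q_out/(Q_in−Q_out)) = 72.49 × (8.150/24.2230)^(2.20466) = 6.56623 mg.
C = m/V = 6.56623/24.2230 = 0.271074 mg/m³.

0.2711 mg/m³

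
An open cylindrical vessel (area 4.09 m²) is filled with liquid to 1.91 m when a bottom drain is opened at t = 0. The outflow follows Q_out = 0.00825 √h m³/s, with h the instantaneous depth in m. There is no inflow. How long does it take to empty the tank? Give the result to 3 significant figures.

With no inflow, A dh/dt = −0.00825 √h.
Separate and integrate: 2(√h − √h₀) = −(0.00825/A) t.
Set h = 0: 2√h₀ = (0.00825/A) t_empty ⇒ t_empty = 2A√h₀/0.00825.
t_empty = 2·4.09·√1.91/0.00825 = 8.1800·1.3820/0.00825 = 1370.3 s.

1370 s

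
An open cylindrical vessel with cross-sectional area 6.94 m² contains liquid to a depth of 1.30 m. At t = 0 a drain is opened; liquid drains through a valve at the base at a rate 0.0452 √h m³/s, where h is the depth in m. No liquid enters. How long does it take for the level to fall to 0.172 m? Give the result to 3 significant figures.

With no inflow, A dh/dt = −0.0452 √h.
Separate and integrate: 2(√h − √h₀) = −(0.0452/A) t.
t = 2A(√h₀ − √h)/0.0452 = 2·6.94·(√1.30 − √0.172)/0.0452
  = 13.880 × (1.1402 − 0.41473) / 0.0452 = 222.77 s.

223 s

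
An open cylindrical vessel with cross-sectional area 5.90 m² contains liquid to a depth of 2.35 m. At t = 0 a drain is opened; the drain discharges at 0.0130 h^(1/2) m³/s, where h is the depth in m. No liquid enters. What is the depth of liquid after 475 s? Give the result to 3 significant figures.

1.02 m

Volume balance on the tank: A dh/dt = −0.0130 √h.
This is separable: 2 d(√h)/dt = −0.0130/A, so √h = √h₀ − (0.0130/(2A)) t.
√h = √2.35 − 0.0130·475/(2·5.90) = 1.5330 − 0.52331 = 1.0097.
h = 1.0097² = 1.0194 m.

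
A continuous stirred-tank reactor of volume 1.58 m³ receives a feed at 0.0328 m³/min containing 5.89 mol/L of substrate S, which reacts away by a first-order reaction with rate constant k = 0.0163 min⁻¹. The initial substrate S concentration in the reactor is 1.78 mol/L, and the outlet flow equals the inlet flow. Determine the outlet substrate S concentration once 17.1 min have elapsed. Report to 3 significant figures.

2.49 mol/L

V dC/dt = Q(C_in − C) − k V C.
dC/dt = (Q/V) C_in − (Q/V + k) C; effective rate a = Q/V + k = 0.020759 + 0.0163 = 0.037059 min⁻¹.
C_ss = Q C_in/(Q + kV) = 3.2994 mol/L; C(t) = C_ss + (C₀ − C_ss) e^(−a t).
C(17.1) = 3.2994 + (-1.5194)·e^(−0.037059·17.1) = 3.2994 + (-1.5194)·0.53062 = 2.4932 mol/L.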